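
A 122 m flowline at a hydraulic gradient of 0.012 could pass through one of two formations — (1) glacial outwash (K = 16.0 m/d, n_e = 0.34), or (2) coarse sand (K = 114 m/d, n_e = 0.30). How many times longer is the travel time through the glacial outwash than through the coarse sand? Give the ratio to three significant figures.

Unit 1 (glacial outwash): v = 16.0×0.012/0.34 = 0.5647 m/d, t = 122/0.5647 = 216.0 d
Unit 2 (coarse sand): v = 114×0.012/0.30 = 4.560 m/d, t = 122/4.560 = 26.75 d
t(glacial outwash) / t(coarse sand) = 216.0/26.75 = 8.08

8.08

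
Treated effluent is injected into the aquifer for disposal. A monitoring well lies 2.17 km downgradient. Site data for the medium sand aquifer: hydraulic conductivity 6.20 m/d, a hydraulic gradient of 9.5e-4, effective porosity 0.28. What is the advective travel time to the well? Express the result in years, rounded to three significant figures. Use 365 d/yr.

q = Ki = 6.20 × 9.5e-4 = 0.005890 m/d
Average linear velocity = 0.005890 / 0.28 = 0.02104 m/d
L = 2.17 km = 2170 m
t = L / v = 2170 / 0.02104 = 103200 d
   = 103200 / 365 = 283 yr

283 years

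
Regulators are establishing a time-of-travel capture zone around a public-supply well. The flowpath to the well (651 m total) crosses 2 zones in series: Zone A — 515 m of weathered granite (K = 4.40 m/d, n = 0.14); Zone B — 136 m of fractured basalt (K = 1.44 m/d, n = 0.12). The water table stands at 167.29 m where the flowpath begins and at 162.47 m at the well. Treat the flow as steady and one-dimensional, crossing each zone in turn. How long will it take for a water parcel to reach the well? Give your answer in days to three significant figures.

Total head drop ΔH = 167.29 − 162.47 = 4.82 m
Steady 1-D flow in series ⇒ the Darcy flux q is identical in every zone and the zone head losses add (resistances L/K in series).
Σ(L/K) = 515/4.40 + 136/1.44 = 117.0 + 94.44 = 211.5 d
q = ΔH / Σ(L/K) = 4.82 / 211.5 = 0.02279 m/d (same in every zone)
Zone A: v = q/n = 0.02279/0.14 = 0.1628 m/d → t_A = 515/0.1628 = 3164 d
Zone B: v = q/n = 0.02279/0.12 = 0.1899 m/d → t_B = 136/0.1899 = 716.1 d
Total t = 3164 + 716.1 = 3880 d

3880 days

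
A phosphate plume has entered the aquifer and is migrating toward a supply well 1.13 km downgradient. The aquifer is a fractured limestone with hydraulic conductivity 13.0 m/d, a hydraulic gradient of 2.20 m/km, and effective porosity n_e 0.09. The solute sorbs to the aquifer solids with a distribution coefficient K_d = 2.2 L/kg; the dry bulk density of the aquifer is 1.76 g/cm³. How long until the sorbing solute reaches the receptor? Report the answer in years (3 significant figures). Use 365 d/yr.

429 years

Specific discharge q = 13.0 × 0.0022 = 0.02860 m/d
v = Ki/n = 13.0·0.0022/0.09 = 0.3178 m/d
Retardation R = 1 + ρ_b·K_d/n = 1 + 1.76×2.2/0.09 = 44.02
Contaminant velocity v_c = v/R = 0.3178/44.02 = 0.007219 m/d
L = 1.13 km = 1130 m
t = L/v_c = 1130/0.007219 = 156500 d
   = 156500/365 = 429 yr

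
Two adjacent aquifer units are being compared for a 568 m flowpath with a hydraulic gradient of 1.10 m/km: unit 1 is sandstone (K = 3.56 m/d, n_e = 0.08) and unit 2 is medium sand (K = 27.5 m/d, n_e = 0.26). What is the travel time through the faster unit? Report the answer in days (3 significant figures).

Unit 1 (sandstone): v = 3.56×0.0011/0.08 = 0.04895 m/d, t = 568/0.04895 = 11600 d
Unit 2 (medium sand): v = 27.5×0.0011/0.26 = 0.1163 m/d, t = 568/0.1163 = 4882 d
Faster unit: t = 4880 d

4880 days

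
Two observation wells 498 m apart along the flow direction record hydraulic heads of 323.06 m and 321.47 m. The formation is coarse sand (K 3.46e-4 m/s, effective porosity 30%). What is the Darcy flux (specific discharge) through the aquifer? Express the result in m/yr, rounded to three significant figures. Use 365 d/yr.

34.8 m/yr

Hydraulic gradient i = (323.06 − 321.47) / 498 = 1.59 / 498 = 0.003193
K = 3.46e-4 m/s × 86400 s/d = 29.89 m/d
Specific discharge q = 29.89 × 0.003193 = 0.09545 m/d
   = 0.09545 × 365 = 34.8 m/yr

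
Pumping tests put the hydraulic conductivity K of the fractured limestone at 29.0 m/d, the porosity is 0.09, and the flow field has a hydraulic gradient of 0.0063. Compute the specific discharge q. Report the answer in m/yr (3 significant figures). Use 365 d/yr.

Specific discharge q = 29.0 × 0.0063 = 0.1827 m/d
   = 0.1827 × 365 = 66.7 m/yr

66.7 m/yr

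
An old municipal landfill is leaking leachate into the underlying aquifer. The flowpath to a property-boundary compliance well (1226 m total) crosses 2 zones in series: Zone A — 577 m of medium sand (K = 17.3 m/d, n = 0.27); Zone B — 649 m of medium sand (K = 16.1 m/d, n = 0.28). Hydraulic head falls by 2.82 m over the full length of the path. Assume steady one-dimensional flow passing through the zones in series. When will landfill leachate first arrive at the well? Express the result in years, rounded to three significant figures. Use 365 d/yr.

Steady 1-D flow in series ⇒ the Darcy flux q is identical in every zone and the zone head losses add (resistances L/K in series).
Σ(L/K) = 577/17.3 + 649/16.1 = 33.35 + 40.31 = 73.66 d
q = ΔH / Σ(L/K) = 2.82 / 73.66 = 0.03828 m/d (same in every zone)
Zone A: v = q/n = 0.03828/0.27 = 0.1418 m/d → t_A = 577/0.1418 = 4069 d
Zone B: v = q/n = 0.03828/0.28 = 0.1367 m/d → t_B = 649/0.1367 = 4747 d
Total t = 4069 + 4747 = 8816 d
   = 8816 / 365 = 24.2 yr

24.2 years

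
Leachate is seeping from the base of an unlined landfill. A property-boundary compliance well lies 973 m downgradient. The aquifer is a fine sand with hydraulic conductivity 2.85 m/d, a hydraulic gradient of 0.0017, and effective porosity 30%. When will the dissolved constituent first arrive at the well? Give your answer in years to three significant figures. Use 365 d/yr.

165 years

Specific discharge q = 2.85 × 0.0017 = 0.004845 m/d
Average linear velocity = 0.004845 / 0.30 = 0.01615 m/d
t = L / v = 973 / 0.01615 = 60250 d
   = 60250 / 365 = 165 yr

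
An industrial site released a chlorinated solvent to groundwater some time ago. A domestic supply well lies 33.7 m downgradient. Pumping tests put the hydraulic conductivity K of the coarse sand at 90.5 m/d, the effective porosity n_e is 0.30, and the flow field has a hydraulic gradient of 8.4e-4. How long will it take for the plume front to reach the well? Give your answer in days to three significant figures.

Specific discharge q = 90.5 × 8.4e-4 = 0.07602 m/d
v_s = q/n_e = 0.07602/0.30 = 0.2534 m/d
t = L / v = 33.7 / 0.2534 = 133.0 d

133 days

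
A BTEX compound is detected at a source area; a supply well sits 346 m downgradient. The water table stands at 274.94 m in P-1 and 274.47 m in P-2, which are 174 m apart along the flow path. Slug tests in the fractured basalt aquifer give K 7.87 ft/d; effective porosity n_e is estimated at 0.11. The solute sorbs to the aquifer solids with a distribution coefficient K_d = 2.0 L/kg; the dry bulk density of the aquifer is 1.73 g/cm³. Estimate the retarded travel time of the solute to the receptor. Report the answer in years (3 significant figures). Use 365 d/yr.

522 years

Hydraulic gradient i = (274.94 − 274.47) / 174 = 0.47 / 174 = 0.002701
K = 7.87 ft/d × 0.3048 = 2.399 m/d
q = Ki = 2.399 × 0.002701 = 0.006479 m/d
v_s = q/n_e = 0.006479/0.11 = 0.05890 m/d
Retardation R = 1 + ρ_b·K_d/n = 1 + 1.73×2.0/0.11 = 32.45
Contaminant velocity v_c = v/R = 0.05890/32.45 = 0.001815 m/d
t = L/v_c = 346/0.001815 = 190600 d
   = 190600/365 = 522 yr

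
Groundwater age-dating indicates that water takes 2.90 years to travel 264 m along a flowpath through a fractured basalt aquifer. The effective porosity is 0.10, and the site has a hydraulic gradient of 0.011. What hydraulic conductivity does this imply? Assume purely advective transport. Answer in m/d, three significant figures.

t = 2.90 years = 1059 d
v = L / t = 264 / 1059 = 0.2494 m/d
K = v · n / i = 0.2494 × 0.10 / 0.011 = 2.27 m/d

2.27 m/d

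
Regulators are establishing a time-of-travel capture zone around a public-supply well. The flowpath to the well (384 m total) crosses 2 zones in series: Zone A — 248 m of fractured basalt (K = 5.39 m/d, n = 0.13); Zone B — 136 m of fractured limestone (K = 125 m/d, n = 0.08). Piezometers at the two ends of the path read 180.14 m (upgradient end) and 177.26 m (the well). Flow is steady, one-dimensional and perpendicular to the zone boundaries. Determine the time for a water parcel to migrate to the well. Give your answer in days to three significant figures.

Total head drop ΔH = 180.14 − 177.26 = 2.88 m
Continuity: the same q passes through each zone, so ΔH = q·Σ(L_j/K_j) — the zones act as resistances in series.
Σ(L/K) = 248/5.39 + 136/125 = 46.01 + 1.088 = 47.10 d
q = ΔH / Σ(L/K) = 2.88 / 47.10 = 0.06115 m/d (same in every zone)
Zone A: v = q/n = 0.06115/0.13 = 0.4704 m/d → t_A = 248/0.4704 = 527.2 d
Zone B: v = q/n = 0.06115/0.08 = 0.7643 m/d → t_B = 136/0.7643 = 177.9 d
Total t = 527.2 + 177.9 = 705.2 d

705 days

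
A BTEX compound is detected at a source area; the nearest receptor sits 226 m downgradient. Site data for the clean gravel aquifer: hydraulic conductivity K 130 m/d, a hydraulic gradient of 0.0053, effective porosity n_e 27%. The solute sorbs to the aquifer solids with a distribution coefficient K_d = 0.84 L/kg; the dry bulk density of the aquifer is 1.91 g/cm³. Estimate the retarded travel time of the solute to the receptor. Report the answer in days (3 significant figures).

q = Ki = 130 × 0.0053 = 0.6890 m/d
v_s = q/n_e = 0.6890/0.27 = 2.552 m/d
Retardation R = 1 + ρ_b·K_d/n = 1 + 1.91×0.84/0.27 = 6.942
Contaminant velocity v_c = v/R = 2.552/6.942 = 0.3676 m/d
t = L/v_c = 226/0.3676 = 614.8 d

615 days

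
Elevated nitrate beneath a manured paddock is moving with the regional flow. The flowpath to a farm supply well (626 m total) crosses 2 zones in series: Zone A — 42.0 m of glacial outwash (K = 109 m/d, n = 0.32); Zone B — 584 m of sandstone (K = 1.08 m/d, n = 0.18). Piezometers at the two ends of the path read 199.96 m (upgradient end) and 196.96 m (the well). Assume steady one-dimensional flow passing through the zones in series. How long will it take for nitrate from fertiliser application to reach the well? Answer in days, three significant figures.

Total head drop ΔH = 199.96 − 196.96 = 3.00 m
Continuity: the same q passes through each zone, so ΔH = q·Σ(L_j/K_j) — the zones act as resistances in series.
Σ(L/K) = 42.0/109 + 584/1.08 = 0.3853 + 540.7 = 541.1 d
q = ΔH / Σ(L/K) = 3.00 / 541.1 = 0.005544 m/d (same in every zone)
Zone A: v = q/n = 0.005544/0.32 = 0.01732 m/d → t_A = 42.0/0.01732 = 2424 d
Zone B: v = q/n = 0.005544/0.18 = 0.03080 m/d → t_B = 584/0.03080 = 18960 d
Total t = 2424 + 18960 = 21390 d

21400 days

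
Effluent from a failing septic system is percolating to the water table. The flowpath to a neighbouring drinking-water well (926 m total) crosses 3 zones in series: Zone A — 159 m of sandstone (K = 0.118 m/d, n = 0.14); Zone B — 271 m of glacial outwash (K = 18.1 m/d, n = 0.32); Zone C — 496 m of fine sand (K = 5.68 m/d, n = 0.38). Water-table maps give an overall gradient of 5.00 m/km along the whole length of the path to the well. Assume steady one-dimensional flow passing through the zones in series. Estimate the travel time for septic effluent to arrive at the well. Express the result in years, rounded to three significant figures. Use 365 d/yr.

255 years

Steady 1-D flow in series ⇒ the Darcy flux q is identical in every zone and the zone head losses add (resistances L/K in series).
Σ(L/K) = 159/0.118 + 271/18.1 + 496/5.68 = 1347 + 14.97 + 87.32 = 1450 d
K_eq = L_total / Σ(L/K) = 926 / 1450 = 0.6387 m/d
q = K_eq · i = 0.6387 × 0.0050 = 0.003194 m/d (same in every zone)
Zone A: v = q/n = 0.003194/0.14 = 0.02281 m/d → t_A = 159/0.02281 = 6970 d
Zone B: v = q/n = 0.003194/0.32 = 0.009980 m/d → t_B = 271/0.009980 = 27150 d
Zone C: v = q/n = 0.003194/0.38 = 0.008404 m/d → t_C = 496/0.008404 = 59020 d
Total t = 6970 + 27150 + 59020 = 93140 d
   = 93140 / 365 = 255 yr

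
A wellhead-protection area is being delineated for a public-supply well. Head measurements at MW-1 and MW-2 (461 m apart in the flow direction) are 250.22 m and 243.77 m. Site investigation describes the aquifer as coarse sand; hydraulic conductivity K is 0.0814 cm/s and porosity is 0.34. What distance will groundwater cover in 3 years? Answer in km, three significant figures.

Hydraulic gradient i = (250.22 − 243.77) / 461 = 6.45 / 461 = 0.01399
K = 0.0814 cm/s × 864 = 70.33 m/d
q = Ki = 70.33 × 0.01399 = 0.9840 m/d
Average linear velocity = 0.9840 / 0.34 = 2.894 m/d
T = 3 yr × 365 = 1095 d
L = v × T = 2.894 × 1095 = 3169 m
   = 3.17 km

3.17 km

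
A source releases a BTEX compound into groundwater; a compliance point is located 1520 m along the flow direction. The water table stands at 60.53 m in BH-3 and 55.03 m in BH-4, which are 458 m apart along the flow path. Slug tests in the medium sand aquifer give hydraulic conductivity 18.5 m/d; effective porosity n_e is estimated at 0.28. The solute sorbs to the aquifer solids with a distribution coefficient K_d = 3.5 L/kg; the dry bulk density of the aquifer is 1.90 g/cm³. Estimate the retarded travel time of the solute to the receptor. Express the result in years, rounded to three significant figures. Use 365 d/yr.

130 years

Hydraulic gradient i = (60.53 − 55.03) / 458 = 5.50 / 458 = 0.01201
Darcy flux q = K·i = 18.5 × 0.01201 = 0.2222 m/d
v = Ki/n = 18.5·0.01201/0.28 = 0.7934 m/d
Retardation R = 1 + ρ_b·K_d/n = 1 + 1.90×3.5/0.28 = 24.75
Contaminant velocity v_c = v/R = 0.7934/24.75 = 0.03206 m/d
t = L/v_c = 1520/0.03206 = 47410 d
   = 47410/365 = 130 yr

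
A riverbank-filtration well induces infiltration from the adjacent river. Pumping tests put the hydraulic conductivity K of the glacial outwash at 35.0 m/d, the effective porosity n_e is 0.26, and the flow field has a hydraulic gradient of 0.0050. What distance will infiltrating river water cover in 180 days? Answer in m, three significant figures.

Darcy flux q = K·i = 35.0 × 0.0050 = 0.1750 m/d
Seepage velocity v = q / n = 0.1750 / 0.26 = 0.6731 m/d
L = v × T = 0.6731 × 180 = 121.2 m

121 m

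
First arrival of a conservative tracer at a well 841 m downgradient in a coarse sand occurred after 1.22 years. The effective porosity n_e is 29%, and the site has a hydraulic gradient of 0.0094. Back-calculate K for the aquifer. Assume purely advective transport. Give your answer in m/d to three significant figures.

t = 1.22 years = 445.3 d
v = L / t = 841 / 445.3 = 1.889 m/d
K = v · n / i = 1.889 × 0.29 / 0.0094 = 58.3 m/d

58.3 m/d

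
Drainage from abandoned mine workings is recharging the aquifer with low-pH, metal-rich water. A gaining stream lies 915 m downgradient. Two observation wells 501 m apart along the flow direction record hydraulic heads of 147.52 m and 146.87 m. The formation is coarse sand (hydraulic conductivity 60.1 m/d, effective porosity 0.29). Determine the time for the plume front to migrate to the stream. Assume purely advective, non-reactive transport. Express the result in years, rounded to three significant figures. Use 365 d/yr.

9.32 years

Hydraulic gradient i = (147.52 − 146.87) / 501 = 0.65 / 501 = 0.001297
q = Ki = 60.1 × 0.001297 = 0.07797 m/d
Average linear velocity = 0.07797 / 0.29 = 0.2689 m/d
t = L / v = 915 / 0.2689 = 3403 d
   = 3403 / 365 = 9.32 yr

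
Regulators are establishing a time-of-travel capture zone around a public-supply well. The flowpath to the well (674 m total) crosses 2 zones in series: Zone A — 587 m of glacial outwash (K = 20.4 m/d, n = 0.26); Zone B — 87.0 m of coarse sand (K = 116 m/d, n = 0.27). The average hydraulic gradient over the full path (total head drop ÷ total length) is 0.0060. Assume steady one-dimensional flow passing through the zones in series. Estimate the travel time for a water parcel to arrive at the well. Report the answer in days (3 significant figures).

1290 days

Continuity: the same q passes through each zone, so ΔH = q·Σ(L_j/K_j) — the zones act as resistances in series.
Σ(L/K) = 587/20.4 + 87.0/116 = 28.77 + 0.7500 = 29.52 d
K_eq = L_total / Σ(L/K) = 674 / 29.52 = 22.83 m/d
q = K_eq · i = 22.83 × 0.0060 = 0.1370 m/d (same in every zone)
Zone A: v = q/n = 0.1370/0.26 = 0.5268 m/d → t_A = 587/0.5268 = 1114 d
Zone B: v = q/n = 0.1370/0.27 = 0.5073 m/d → t_B = 87.0/0.5073 = 171.5 d
Total t = 1114 + 171.5 = 1286 d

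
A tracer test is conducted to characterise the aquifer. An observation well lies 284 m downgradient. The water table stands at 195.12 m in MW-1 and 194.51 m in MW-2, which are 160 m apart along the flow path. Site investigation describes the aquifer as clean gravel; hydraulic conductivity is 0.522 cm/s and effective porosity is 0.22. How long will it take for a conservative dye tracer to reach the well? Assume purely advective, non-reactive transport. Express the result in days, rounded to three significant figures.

36.3 days

Hydraulic gradient i = (195.12 − 194.51) / 160 = 0.61 / 160 = 0.003813
K = 0.522 cm/s × 864 = 451.0 m/d
Specific discharge q = 451.0 × 0.003813 = 1.719 m/d
v_s = q/n_e = 1.719/0.22 = 7.816 m/d
t = L / v = 284 / 7.816 = 36.34 d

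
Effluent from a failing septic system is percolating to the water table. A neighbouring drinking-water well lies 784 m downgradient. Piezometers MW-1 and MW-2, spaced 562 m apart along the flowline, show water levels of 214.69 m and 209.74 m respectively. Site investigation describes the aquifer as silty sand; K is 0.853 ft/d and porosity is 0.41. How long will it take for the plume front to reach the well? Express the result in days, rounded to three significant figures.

Hydraulic gradient i = (214.69 − 209.74) / 562 = 4.95 / 562 = 0.008808
K = 0.853 ft/d × 0.3048 = 0.2600 m/d
Darcy flux q = K·i = 0.2600 × 0.008808 = 0.002290 m/d
Seepage velocity v = q / n = 0.002290 / 0.41 = 0.005585 m/d
t = L / v = 784 / 0.005585 = 140400 d

140000 days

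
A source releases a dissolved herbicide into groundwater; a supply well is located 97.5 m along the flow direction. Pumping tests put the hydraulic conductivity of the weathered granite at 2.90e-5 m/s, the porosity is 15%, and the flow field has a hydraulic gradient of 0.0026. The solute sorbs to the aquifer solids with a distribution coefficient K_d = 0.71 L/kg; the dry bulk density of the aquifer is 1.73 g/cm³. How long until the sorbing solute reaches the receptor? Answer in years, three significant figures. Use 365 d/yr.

K = 2.90e-5 m/s × 86400 s/d = 2.506 m/d
Darcy flux q = K·i = 2.506 × 0.0026 = 0.006515 m/d
Seepage velocity v = q / n = 0.006515 / 0.15 = 0.04343 m/d
Retardation R = 1 + ρ_b·K_d/n = 1 + 1.73×0.71/0.15 = 9.189
Contaminant velocity v_c = v/R = 0.04343/9.189 = 0.004727 m/d
t = L/v_c = 97.5/0.004727 = 20630 d
   = 20630/365 = 56.5 yr

56.5 years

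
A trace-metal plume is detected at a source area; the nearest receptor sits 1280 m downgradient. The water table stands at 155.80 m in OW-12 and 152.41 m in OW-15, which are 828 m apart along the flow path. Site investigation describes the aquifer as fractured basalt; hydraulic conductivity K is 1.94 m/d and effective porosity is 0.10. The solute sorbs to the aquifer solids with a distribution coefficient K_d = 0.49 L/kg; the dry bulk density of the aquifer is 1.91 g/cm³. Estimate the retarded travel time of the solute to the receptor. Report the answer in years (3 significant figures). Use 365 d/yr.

457 years

Hydraulic gradient i = (155.80 − 152.41) / 828 = 3.39 / 828 = 0.004094
Specific discharge q = 1.94 × 0.004094 = 0.007943 m/d
v = Ki/n = 1.94·0.004094/0.10 = 0.07943 m/d
Retardation R = 1 + ρ_b·K_d/n = 1 + 1.91×0.49/0.10 = 10.36
Contaminant velocity v_c = v/R = 0.07943/10.36 = 0.007667 m/d
t = L/v_c = 1280/0.007667 = 166900 d
   = 166900/365 = 457 yr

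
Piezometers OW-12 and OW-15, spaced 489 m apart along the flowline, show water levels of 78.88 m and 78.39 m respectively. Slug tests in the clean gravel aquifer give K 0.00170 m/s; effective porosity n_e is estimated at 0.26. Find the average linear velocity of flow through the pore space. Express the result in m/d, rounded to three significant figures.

0.566 m/d

Hydraulic gradient i = (78.88 − 78.39) / 489 = 0.49 / 489 = 0.001002
K = 0.00170 m/s × 86400 s/d = 146.9 m/d
Darcy flux q = K·i = 146.9 × 0.001002 = 0.1472 m/d
Average linear velocity = 0.1472 / 0.26 = 0.5661 m/d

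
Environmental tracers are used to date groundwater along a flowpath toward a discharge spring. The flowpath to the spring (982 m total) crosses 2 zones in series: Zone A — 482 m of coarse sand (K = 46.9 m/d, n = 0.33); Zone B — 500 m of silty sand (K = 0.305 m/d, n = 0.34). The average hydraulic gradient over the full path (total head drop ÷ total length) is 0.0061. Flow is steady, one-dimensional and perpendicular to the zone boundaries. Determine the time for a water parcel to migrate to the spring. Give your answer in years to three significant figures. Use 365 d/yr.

248 years

Steady 1-D flow in series ⇒ the Darcy flux q is identical in every zone and the zone head losses add (resistances L/K in series).
Σ(L/K) = 482/46.9 + 500/0.305 = 10.28 + 1639 = 1650 d
K_eq = L_total / Σ(L/K) = 982 / 1650 = 0.5953 m/d
q = K_eq · i = 0.5953 × 0.0061 = 0.003631 m/d (same in every zone)
Zone A: v = q/n = 0.003631/0.33 = 0.01100 m/d → t_A = 482/0.01100 = 43800 d
Zone B: v = q/n = 0.003631/0.34 = 0.01068 m/d → t_B = 500/0.01068 = 46820 d
Total t = 43800 + 46820 = 90620 d
   = 90620 / 365 = 248 yr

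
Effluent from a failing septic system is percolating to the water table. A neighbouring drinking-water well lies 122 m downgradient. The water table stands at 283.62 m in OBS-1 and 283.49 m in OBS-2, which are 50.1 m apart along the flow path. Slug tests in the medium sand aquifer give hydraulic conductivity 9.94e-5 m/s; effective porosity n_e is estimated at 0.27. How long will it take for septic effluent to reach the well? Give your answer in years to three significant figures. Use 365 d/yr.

Hydraulic gradient i = (283.62 − 283.49) / 50.1 = 0.13 / 50.1 = 0.002595
K = 9.94e-5 m/s × 86400 s/d = 8.588 m/d
Specific discharge q = 8.588 × 0.002595 = 0.02228 m/d
v_s = q/n_e = 0.02228/0.27 = 0.08254 m/d
t = L / v = 122 / 0.08254 = 1478 d
   = 1478 / 365 = 4.05 yr

4.05 years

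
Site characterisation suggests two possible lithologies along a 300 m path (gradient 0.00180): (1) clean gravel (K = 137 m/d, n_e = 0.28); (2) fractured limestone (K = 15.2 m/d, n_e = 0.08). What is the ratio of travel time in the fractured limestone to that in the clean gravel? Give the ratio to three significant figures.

Unit 1 (clean gravel): v = 137×0.0018/0.28 = 0.8807 m/d, t = 300/0.8807 = 340.6 d
Unit 2 (fractured limestone): v = 15.2×0.0018/0.08 = 0.3420 m/d, t = 300/0.3420 = 877.2 d
t(fractured limestone) / t(clean gravel) = 877.2/340.6 = 2.58

2.58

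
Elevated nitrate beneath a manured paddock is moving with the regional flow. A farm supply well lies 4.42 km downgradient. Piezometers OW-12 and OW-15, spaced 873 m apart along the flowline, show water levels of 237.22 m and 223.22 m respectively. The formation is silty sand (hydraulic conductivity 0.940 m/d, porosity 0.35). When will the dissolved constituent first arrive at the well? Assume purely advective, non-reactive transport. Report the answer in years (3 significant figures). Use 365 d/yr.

Hydraulic gradient i = (237.22 − 223.22) / 873 = 14.00 / 873 = 0.01604
Darcy flux q = K·i = 0.940 × 0.01604 = 0.01507 m/d
Average linear velocity = 0.01507 / 0.35 = 0.04307 m/d
L = 4.42 km = 4420 m
t = L / v = 4420 / 0.04307 = 102600 d
   = 102600 / 365 = 281 yr

281 years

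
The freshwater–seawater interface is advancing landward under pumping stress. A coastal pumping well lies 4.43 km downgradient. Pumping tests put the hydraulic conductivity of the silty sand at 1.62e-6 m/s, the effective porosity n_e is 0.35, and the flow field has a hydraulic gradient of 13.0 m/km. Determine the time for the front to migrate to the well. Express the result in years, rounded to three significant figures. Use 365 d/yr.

2330 years

K = 1.62e-6 m/s × 86400 s/d = 0.1400 m/d
q = Ki = 0.1400 × 0.013 = 0.001820 m/d
v_s = q/n_e = 0.001820/0.35 = 0.005199 m/d
L = 4.43 km = 4430 m
t = L / v = 4430 / 0.005199 = 852100 d
   = 852100 / 365 = 2330 yr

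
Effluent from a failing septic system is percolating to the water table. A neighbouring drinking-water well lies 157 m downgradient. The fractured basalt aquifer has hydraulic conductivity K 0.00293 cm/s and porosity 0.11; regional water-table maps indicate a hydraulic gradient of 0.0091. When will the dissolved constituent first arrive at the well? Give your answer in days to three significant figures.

750 days

K = 0.00293 cm/s × 864 = 2.532 m/d
Darcy flux q = K·i = 2.532 × 0.0091 = 0.02304 m/d
Seepage velocity v = q / n = 0.02304 / 0.11 = 0.2094 m/d
t = L / v = 157 / 0.2094 = 749.7 d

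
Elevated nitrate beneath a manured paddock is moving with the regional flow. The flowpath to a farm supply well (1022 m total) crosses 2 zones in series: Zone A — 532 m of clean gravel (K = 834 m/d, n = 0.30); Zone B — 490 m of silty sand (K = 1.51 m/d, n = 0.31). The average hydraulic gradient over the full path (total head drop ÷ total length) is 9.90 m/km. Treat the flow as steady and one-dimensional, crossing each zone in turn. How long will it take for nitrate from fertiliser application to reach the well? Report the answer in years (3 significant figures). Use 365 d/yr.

Continuity: the same q passes through each zone, so ΔH = q·Σ(L_j/K_j) — the zones act as resistances in series.
Σ(L/K) = 532/834 + 490/1.51 = 0.6379 + 324.5 = 325.1 d
K_eq = L_total / Σ(L/K) = 1022 / 325.1 = 3.143 m/d
q = K_eq · i = 3.143 × 0.0099 = 0.03112 m/d (same in every zone)
Zone A: v = q/n = 0.03112/0.30 = 0.1037 m/d → t_A = 532/0.1037 = 5129 d
Zone B: v = q/n = 0.03112/0.31 = 0.1004 m/d → t_B = 490/0.1004 = 4881 d
Total t = 5129 + 4881 = 10010 d
   = 10010 / 365 = 27.4 yr

27.4 years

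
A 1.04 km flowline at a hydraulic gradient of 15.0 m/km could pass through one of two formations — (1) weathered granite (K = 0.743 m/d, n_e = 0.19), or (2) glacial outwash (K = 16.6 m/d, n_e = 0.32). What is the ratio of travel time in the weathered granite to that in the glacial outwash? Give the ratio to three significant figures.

13.3

Unit 1 (weathered granite): v = 0.743×0.015/0.19 = 0.05866 m/d, t = 1040/0.05866 = 17730 d
Unit 2 (glacial outwash): v = 16.6×0.015/0.32 = 0.7781 m/d, t = 1040/0.7781 = 1337 d
t(weathered granite) / t(glacial outwash) = 17730/1337 = 13.3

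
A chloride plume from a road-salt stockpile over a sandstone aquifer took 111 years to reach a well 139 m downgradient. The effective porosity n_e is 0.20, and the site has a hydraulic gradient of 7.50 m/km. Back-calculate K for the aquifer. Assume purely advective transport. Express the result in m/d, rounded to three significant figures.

0.0915 m/d

t = 111 years = 40520 d
v = L / t = 139 / 40520 = 0.003431 m/d
K = v · n / i = 0.003431 × 0.20 / 0.0075 = 0.0915 m/d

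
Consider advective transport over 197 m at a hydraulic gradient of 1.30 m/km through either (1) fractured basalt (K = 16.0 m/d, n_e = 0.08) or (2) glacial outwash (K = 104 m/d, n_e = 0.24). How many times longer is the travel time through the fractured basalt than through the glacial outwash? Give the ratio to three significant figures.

2.17

Unit 1 (fractured basalt): v = 16.0×0.0013/0.08 = 0.2600 m/d, t = 197/0.2600 = 757.7 d
Unit 2 (glacial outwash): v = 104×0.0013/0.24 = 0.5633 m/d, t = 197/0.5633 = 349.7 d
t(fractured basalt) / t(glacial outwash) = 757.7/349.7 = 2.17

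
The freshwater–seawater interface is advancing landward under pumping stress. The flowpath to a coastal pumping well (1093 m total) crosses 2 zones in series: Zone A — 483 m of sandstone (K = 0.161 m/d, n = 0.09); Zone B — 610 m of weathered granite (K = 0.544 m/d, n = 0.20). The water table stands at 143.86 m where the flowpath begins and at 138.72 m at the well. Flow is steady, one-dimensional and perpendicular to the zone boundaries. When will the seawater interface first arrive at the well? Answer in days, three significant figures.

133000 days

Total head drop ΔH = 143.86 − 138.72 = 5.14 m
Steady 1-D flow in series ⇒ the Darcy flux q is identical in every zone and the zone head losses add (resistances L/K in series).
Σ(L/K) = 483/0.161 + 610/0.544 = 3000 + 1121 = 4121 d
q = ΔH / Σ(L/K) = 5.14 / 4121 = 0.001247 m/d (same in every zone)
Zone A: v = q/n = 0.001247/0.09 = 0.01386 m/d → t_A = 483/0.01386 = 34850 d
Zone B: v = q/n = 0.001247/0.20 = 0.006236 m/d → t_B = 610/0.006236 = 97820 d
Total t = 34850 + 97820 = 132700 d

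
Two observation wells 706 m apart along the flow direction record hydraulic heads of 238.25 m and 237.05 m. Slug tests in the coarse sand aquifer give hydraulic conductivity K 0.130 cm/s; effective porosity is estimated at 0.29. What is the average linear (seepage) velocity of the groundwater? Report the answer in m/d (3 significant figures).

Hydraulic gradient i = (238.25 − 237.05) / 706 = 1.20 / 706 = 0.001700
K = 0.130 cm/s × 864 = 112.3 m/d
Specific discharge q = 112.3 × 0.001700 = 0.1909 m/d
Seepage velocity v = q / n = 0.1909 / 0.29 = 0.6583 m/d

0.658 m/d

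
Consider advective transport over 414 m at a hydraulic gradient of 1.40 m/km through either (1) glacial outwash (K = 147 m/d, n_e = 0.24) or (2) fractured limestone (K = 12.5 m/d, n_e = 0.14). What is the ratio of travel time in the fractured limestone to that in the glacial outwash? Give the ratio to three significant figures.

Unit 1 (glacial outwash): v = 147×0.0014/0.24 = 0.8575 m/d, t = 414/0.8575 = 482.8 d
Unit 2 (fractured limestone): v = 12.5×0.0014/0.14 = 0.1250 m/d, t = 414/0.1250 = 3312 d
t(fractured limestone) / t(glacial outwash) = 3312/482.8 = 6.86

6.86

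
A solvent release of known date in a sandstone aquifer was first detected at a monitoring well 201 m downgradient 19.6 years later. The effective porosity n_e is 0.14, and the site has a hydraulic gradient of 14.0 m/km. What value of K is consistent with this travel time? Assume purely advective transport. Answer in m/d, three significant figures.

0.281 m/d

t = 19.6 years = 7154 d
v = L / t = 201 / 7154 = 0.02810 m/d
K = v · n / i = 0.02810 × 0.14 / 0.014 = 0.281 m/d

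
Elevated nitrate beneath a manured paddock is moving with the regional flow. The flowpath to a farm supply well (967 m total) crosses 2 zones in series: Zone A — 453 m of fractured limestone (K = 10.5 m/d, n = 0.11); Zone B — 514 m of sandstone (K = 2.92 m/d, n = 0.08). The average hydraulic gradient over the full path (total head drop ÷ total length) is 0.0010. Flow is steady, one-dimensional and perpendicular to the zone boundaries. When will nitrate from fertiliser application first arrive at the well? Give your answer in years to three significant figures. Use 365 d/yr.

56.5 years

Continuity: the same q passes through each zone, so ΔH = q·Σ(L_j/K_j) — the zones act as resistances in series.
Σ(L/K) = 453/10.5 + 514/2.92 = 43.14 + 176.0 = 219.2 d
K_eq = L_total / Σ(L/K) = 967 / 219.2 = 4.412 m/d
q = K_eq · i = 4.412 × 0.0010 = 0.004412 m/d (same in every zone)
Zone A: v = q/n = 0.004412/0.11 = 0.04011 m/d → t_A = 453/0.04011 = 11290 d
Zone B: v = q/n = 0.004412/0.08 = 0.05515 m/d → t_B = 514/0.05515 = 9320 d
Total t = 11290 + 9320 = 20610 d
   = 20610 / 365 = 56.5 yr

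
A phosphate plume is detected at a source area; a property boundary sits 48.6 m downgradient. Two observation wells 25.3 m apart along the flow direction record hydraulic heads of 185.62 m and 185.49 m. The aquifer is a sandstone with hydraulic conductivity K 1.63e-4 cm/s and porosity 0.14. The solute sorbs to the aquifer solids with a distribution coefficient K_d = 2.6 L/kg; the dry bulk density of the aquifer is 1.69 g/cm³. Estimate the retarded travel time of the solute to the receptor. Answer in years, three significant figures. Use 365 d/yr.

834 years

Hydraulic gradient i = (185.62 − 185.49) / 25.3 = 0.13 / 25.3 = 0.005138
K = 1.63e-4 cm/s × 864 = 0.1408 m/d
Specific discharge q = 0.1408 × 0.005138 = 7.236e-4 m/d
Average linear velocity = 7.236e-4 / 0.14 = 0.005169 m/d
Retardation R = 1 + ρ_b·K_d/n = 1 + 1.69×2.6/0.14 = 32.39
Contaminant velocity v_c = v/R = 0.005169/32.39 = 1.596e-4 m/d
t = L/v_c = 48.6/1.596e-4 = 304500 d
   = 304500/365 = 834 yr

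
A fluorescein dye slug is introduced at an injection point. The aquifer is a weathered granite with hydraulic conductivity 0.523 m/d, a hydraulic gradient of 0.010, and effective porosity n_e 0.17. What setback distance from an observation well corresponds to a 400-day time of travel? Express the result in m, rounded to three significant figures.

Darcy flux q = K·i = 0.523 × 0.010 = 0.005230 m/d
v_s = q/n_e = 0.005230/0.17 = 0.03076 m/d
L = v × T = 0.03076 × 400 = 12.31 m

12.3 m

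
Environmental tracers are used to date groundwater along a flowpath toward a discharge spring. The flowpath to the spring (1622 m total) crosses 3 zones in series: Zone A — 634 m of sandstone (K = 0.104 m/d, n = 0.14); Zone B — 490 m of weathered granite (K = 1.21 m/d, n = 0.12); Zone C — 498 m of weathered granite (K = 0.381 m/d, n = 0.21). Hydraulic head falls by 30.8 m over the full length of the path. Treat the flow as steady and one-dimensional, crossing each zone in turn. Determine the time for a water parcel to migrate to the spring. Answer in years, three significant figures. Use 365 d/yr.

175 years

Steady 1-D flow in series ⇒ the Darcy flux q is identical in every zone and the zone head losses add (resistances L/K in series).
Σ(L/K) = 634/0.104 + 490/1.21 + 498/0.381 = 6096 + 405.0 + 1307 = 7808 d
q = ΔH / Σ(L/K) = 30.8 / 7808 = 0.003945 m/d (same in every zone)
Zone A: v = q/n = 0.003945/0.14 = 0.02818 m/d → t_A = 634/0.02818 = 22500 d
Zone B: v = q/n = 0.003945/0.12 = 0.03287 m/d → t_B = 490/0.03287 = 14910 d
Zone C: v = q/n = 0.003945/0.21 = 0.01878 m/d → t_C = 498/0.01878 = 26510 d
Total t = 22500 + 14910 + 26510 = 63920 d
   = 63920 / 365 = 175 yr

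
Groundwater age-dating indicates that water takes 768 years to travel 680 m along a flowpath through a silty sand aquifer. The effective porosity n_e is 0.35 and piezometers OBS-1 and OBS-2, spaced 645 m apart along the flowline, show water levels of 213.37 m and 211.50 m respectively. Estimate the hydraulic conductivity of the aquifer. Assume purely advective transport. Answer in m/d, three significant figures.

0.293 m/d

Hydraulic gradient i = (213.37 − 211.50) / 645 = 1.87 / 645 = 0.002899
t = 768 years = 280300 d
v = L / t = 680 / 280300 = 0.002426 m/d
K = v · n / i = 0.002426 × 0.35 / 0.002899 = 0.293 m/d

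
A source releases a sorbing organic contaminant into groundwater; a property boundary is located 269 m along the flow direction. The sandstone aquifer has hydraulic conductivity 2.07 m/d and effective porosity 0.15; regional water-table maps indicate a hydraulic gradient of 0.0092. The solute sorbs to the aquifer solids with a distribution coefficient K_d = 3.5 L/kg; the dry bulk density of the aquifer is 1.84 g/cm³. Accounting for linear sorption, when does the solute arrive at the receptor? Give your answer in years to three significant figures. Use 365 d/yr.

q = Ki = 2.07 × 0.0092 = 0.01904 m/d
v_s = q/n_e = 0.01904/0.15 = 0.1270 m/d
Retardation R = 1 + ρ_b·K_d/n = 1 + 1.84×3.5/0.15 = 43.93
Contaminant velocity v_c = v/R = 0.1270/43.93 = 0.002890 m/d
t = L/v_c = 269/0.002890 = 93080 d
   = 93080/365 = 255 yr

255 years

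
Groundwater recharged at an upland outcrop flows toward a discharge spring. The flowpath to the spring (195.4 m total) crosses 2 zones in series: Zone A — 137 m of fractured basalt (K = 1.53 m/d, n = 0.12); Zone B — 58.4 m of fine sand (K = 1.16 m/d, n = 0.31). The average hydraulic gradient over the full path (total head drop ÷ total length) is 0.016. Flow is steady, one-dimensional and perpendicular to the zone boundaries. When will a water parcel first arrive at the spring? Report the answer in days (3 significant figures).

For zones in series the flux q is common to all zones; the equivalent conductivity is the harmonic (thickness-weighted) mean, K_eq = L_total / Σ(L_j/K_j).
Σ(L/K) = 137/1.53 + 58.4/1.16 = 89.54 + 50.34 = 139.9 d
K_eq = L_total / Σ(L/K) = 195.4 / 139.9 = 1.397 m/d
q = K_eq · i = 1.397 × 0.016 = 0.02235 m/d (same in every zone)
Zone A: v = q/n = 0.02235/0.12 = 0.1862 m/d → t_A = 137/0.1862 = 735.6 d
Zone B: v = q/n = 0.02235/0.31 = 0.07209 m/d → t_B = 58.4/0.07209 = 810.0 d
Total t = 735.6 + 810.0 = 1546 d

1550 days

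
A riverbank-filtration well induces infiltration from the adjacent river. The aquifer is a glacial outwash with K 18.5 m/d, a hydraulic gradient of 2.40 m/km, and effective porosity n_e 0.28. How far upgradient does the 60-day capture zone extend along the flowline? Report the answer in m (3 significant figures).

9.51 m

Darcy flux q = K·i = 18.5 × 0.0024 = 0.04440 m/d
v_s = q/n_e = 0.04440/0.28 = 0.1586 m/d
L = v × T = 0.1586 × 60 = 9.514 m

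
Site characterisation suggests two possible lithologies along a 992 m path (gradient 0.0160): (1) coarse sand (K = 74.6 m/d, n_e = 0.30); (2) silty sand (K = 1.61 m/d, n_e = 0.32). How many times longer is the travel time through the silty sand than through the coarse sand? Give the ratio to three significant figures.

Unit 1 (coarse sand): v = 74.6×0.016/0.30 = 3.979 m/d, t = 992/3.979 = 249.3 d
Unit 2 (silty sand): v = 1.61×0.016/0.32 = 0.08050 m/d, t = 992/0.08050 = 12320 d
t(silty sand) / t(coarse sand) = 12320/249.3 = 49.4

49.4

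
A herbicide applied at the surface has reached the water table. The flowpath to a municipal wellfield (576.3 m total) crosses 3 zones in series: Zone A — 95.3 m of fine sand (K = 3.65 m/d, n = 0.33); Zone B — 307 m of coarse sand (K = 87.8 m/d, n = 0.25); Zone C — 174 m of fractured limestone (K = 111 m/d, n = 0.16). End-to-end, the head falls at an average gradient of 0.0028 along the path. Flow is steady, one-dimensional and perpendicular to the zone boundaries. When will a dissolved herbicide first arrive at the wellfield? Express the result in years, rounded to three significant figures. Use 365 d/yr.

Continuity: the same q passes through each zone, so ΔH = q·Σ(L_j/K_j) — the zones act as resistances in series.
Σ(L/K) = 95.3/3.65 + 307/87.8 + 174/111 = 26.11 + 3.497 + 1.568 = 31.17 d
K_eq = L_total / Σ(L/K) = 576.3 / 31.17 = 18.49 m/d
q = K_eq · i = 18.49 × 0.0028 = 0.05176 m/d (same in every zone)
Zone A: v = q/n = 0.05176/0.33 = 0.1569 m/d → t_A = 95.3/0.1569 = 607.6 d
Zone B: v = q/n = 0.05176/0.25 = 0.2071 m/d → t_B = 307/0.2071 = 1483 d
Zone C: v = q/n = 0.05176/0.16 = 0.3235 m/d → t_C = 174/0.3235 = 537.8 d
Total t = 607.6 + 1483 + 537.8 = 2628 d
   = 2628 / 365 = 7.20 yr

7.20 years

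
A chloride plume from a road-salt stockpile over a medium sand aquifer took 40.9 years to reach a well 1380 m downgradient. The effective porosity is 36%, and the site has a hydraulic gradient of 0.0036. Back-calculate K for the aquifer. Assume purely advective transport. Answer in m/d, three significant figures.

9.24 m/d

t = 40.9 years = 14930 d
v = L / t = 1380 / 14930 = 0.09244 m/d
K = v · n / i = 0.09244 × 0.36 / 0.0036 = 9.24 m/d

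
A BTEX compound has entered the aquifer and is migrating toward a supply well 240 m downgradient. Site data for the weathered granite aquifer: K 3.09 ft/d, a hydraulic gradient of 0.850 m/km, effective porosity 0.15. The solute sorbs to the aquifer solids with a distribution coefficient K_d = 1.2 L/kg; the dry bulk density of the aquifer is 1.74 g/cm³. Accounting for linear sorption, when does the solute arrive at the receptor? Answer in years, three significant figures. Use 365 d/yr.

K = 3.09 ft/d × 0.3048 = 0.9418 m/d
q = Ki = 0.9418 × 8.5e-4 = 8.006e-4 m/d
v_s = q/n_e = 8.006e-4/0.15 = 0.005337 m/d
Retardation R = 1 + ρ_b·K_d/n = 1 + 1.74×1.2/0.15 = 14.92
Contaminant velocity v_c = v/R = 0.005337/14.92 = 3.577e-4 m/d
t = L/v_c = 240/3.577e-4 = 670900 d
   = 670900/365 = 1840 yr

1840 years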